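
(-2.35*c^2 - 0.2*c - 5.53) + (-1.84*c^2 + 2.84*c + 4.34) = -4.19*c^2 + 2.64*c - 1.19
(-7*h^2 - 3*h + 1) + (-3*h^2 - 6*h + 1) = -10*h^2 - 9*h + 2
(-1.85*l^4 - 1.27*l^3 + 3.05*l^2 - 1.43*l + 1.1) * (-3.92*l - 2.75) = 7.252*l^5 + 10.0659*l^4 - 8.4635*l^3 - 2.7819*l^2 - 0.379500000000001*l - 3.025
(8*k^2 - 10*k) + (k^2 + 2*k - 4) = 9*k^2 - 8*k - 4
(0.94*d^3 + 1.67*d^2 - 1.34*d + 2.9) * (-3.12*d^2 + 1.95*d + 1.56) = -2.9328*d^5 - 3.3774*d^4 + 8.9037*d^3 - 9.0558*d^2 + 3.5646*d + 4.524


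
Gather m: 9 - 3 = 6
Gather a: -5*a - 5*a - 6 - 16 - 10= -10*a - 32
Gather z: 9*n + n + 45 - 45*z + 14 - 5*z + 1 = 10*n - 50*z + 60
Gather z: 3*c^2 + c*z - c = 3*c^2 + c*z - c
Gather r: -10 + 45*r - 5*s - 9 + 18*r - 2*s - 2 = 63*r - 7*s - 21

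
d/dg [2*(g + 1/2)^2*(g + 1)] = (g + 1/2)*(6*g + 5)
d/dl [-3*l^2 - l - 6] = -6*l - 1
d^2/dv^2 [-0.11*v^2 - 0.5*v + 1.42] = -0.220000000000000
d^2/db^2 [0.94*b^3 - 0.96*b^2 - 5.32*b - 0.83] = 5.64*b - 1.92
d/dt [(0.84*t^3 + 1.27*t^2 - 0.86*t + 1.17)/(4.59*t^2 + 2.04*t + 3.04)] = (3.8556*t^4 + 3.4272*t^3 + 14.199*t^2 - 3.019*t - 5.0012)/(21.0681*t^4 + 18.7272*t^3 + 32.0688*t^2 + 12.4032*t + 9.2416)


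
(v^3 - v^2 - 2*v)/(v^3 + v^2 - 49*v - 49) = v*(v - 2)/(v^2 - 49)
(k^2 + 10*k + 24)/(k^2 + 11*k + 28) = (k + 6)/(k + 7)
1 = 1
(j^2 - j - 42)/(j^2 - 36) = (j - 7)/(j - 6)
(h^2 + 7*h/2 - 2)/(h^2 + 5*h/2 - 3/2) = (h + 4)/(h + 3)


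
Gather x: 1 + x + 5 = x + 6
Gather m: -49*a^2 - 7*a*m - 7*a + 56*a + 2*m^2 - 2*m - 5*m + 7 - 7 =-49*a^2 + 49*a + 2*m^2 + m*(-7*a - 7)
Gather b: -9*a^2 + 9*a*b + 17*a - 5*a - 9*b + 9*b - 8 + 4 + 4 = -9*a^2 + 9*a*b + 12*a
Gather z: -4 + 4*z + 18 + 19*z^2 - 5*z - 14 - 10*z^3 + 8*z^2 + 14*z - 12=-10*z^3 + 27*z^2 + 13*z - 12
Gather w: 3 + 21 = 24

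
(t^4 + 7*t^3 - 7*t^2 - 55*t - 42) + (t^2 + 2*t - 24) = t^4 + 7*t^3 - 6*t^2 - 53*t - 66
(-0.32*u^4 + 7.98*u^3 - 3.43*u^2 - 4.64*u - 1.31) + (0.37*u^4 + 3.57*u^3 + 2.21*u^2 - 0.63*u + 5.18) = 0.05*u^4 + 11.55*u^3 - 1.22*u^2 - 5.27*u + 3.87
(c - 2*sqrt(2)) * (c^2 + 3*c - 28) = c^3 - 2*sqrt(2)*c^2 + 3*c^2 - 28*c - 6*sqrt(2)*c + 56*sqrt(2)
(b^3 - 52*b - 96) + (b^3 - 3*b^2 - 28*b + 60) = 2*b^3 - 3*b^2 - 80*b - 36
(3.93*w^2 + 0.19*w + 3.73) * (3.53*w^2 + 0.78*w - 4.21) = 13.8729*w^4 + 3.7361*w^3 - 3.2302*w^2 + 2.1095*w - 15.7033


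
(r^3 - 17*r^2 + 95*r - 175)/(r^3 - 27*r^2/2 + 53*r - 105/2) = 2*(r - 5)/(2*r - 3)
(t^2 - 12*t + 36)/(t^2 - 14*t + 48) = (t - 6)/(t - 8)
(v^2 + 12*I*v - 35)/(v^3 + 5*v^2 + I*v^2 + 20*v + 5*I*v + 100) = (v + 7*I)/(v^2 + v*(5 - 4*I) - 20*I)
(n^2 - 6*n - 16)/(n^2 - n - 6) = (n - 8)/(n - 3)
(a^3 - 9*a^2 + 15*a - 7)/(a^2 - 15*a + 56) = (a^2 - 2*a + 1)/(a - 8)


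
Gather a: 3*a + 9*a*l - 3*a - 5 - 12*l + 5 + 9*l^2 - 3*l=9*a*l + 9*l^2 - 15*l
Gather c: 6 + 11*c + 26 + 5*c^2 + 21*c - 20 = 5*c^2 + 32*c + 12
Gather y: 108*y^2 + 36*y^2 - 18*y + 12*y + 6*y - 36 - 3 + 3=144*y^2 - 36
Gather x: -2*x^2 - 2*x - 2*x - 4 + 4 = -2*x^2 - 4*x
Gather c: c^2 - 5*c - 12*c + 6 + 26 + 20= c^2 - 17*c + 52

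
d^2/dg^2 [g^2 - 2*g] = 2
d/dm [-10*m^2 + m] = 1 - 20*m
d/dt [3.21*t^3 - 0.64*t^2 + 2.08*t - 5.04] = 9.63*t^2 - 1.28*t + 2.08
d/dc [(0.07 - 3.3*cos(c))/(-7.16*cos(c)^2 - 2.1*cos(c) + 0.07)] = (23.628*cos(c)^2 - 1.0024*cos(c) + 0.084)*sin(c)/(51.2656*cos(c)^4 + 30.072*cos(c)^3 + 3.4076*cos(c)^2 - 0.294*cos(c) + 0.0049)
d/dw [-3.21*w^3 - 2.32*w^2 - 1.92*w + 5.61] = -9.63*w^2 - 4.64*w - 1.92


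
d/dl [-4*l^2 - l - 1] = -8*l - 1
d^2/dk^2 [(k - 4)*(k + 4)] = 2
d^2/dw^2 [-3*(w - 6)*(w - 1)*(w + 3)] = 24 - 18*w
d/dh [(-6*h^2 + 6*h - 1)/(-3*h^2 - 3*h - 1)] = 3*(12*h^2 + 2*h - 3)/(9*h^4 + 18*h^3 + 15*h^2 + 6*h + 1)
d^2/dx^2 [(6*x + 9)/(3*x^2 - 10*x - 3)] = 6*((11 - 18*x)*(-3*x^2 + 10*x + 3) - 4*(2*x + 3)*(3*x - 5)^2)/(-3*x^2 + 10*x + 3)^3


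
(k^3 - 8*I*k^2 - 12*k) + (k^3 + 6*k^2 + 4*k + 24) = 2*k^3 + 6*k^2 - 8*I*k^2 - 8*k + 24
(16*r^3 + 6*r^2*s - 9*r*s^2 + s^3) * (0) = 0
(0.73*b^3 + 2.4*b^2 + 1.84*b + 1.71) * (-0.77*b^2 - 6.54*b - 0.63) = -0.5621*b^5 - 6.6222*b^4 - 17.5727*b^3 - 14.8623*b^2 - 12.3426*b - 1.0773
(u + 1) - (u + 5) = -4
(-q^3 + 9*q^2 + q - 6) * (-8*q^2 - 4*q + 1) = 8*q^5 - 68*q^4 - 45*q^3 + 53*q^2 + 25*q - 6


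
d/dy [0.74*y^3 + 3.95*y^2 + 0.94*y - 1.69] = 2.22*y^2 + 7.9*y + 0.94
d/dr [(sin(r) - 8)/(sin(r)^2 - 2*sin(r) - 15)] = (16*sin(r) + cos(r)^2 - 32)*cos(r)/((sin(r) - 5)^2*(sin(r) + 3)^2)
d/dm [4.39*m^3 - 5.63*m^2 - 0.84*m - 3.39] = 13.17*m^2 - 11.26*m - 0.84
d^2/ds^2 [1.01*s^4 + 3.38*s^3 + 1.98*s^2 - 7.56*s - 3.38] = 12.12*s^2 + 20.28*s + 3.96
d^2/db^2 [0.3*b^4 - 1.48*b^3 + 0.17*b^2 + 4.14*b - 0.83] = 3.6*b^2 - 8.88*b + 0.34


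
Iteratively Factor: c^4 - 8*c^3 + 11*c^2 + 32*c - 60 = (c - 3)*(c^3 - 5*c^2 - 4*c + 20) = (c - 3)*(c + 2)*(c^2 - 7*c + 10) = (c - 3)*(c - 2)*(c + 2)*(c - 5)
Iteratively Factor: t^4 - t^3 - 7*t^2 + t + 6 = (t - 1)*(t^3 - 7*t - 6) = (t - 3)*(t - 1)*(t^2 + 3*t + 2) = (t - 3)*(t - 1)*(t + 2)*(t + 1)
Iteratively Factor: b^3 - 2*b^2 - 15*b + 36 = (b + 4)*(b^2 - 6*b + 9) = (b - 3)*(b + 4)*(b - 3)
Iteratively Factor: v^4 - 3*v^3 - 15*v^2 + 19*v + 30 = (v - 5)*(v^3 + 2*v^2 - 5*v - 6) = (v - 5)*(v + 3)*(v^2 - v - 2) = (v - 5)*(v - 2)*(v + 3)*(v + 1)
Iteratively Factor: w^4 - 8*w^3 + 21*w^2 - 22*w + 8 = (w - 4)*(w^3 - 4*w^2 + 5*w - 2) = (w - 4)*(w - 2)*(w^2 - 2*w + 1) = (w - 4)*(w - 2)*(w - 1)*(w - 1)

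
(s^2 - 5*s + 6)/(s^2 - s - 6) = (s - 2)/(s + 2)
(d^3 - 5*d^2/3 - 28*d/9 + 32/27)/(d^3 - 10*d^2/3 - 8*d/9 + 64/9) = (d - 1/3)/(d - 2)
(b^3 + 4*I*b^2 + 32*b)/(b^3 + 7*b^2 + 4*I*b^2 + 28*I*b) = (b^2 + 4*I*b + 32)/(b^2 + b*(7 + 4*I) + 28*I)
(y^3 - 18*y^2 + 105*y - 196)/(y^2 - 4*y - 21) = (y^2 - 11*y + 28)/(y + 3)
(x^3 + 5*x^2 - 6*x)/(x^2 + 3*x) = (x^2 + 5*x - 6)/(x + 3)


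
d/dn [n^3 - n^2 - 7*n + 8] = 3*n^2 - 2*n - 7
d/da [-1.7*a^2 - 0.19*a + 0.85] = -3.4*a - 0.19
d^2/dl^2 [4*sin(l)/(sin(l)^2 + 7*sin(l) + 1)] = 4*(-sin(l)*cos(l)^2 - 6*sin(l) + 7*cos(l)^2 - 21)*cos(l)^2/(sin(l)^2 + 7*sin(l) + 1)^3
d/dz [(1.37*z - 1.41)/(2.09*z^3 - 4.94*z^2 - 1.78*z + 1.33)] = (-5.7266*z^3 + 15.6085*z^2 - 13.9308*z - 0.6877)/(4.3681*z^6 - 20.6492*z^5 + 16.9632*z^4 + 23.1458*z^3 - 9.972*z^2 - 4.7348*z + 1.7689)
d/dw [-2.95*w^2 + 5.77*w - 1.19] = 5.77 - 5.9*w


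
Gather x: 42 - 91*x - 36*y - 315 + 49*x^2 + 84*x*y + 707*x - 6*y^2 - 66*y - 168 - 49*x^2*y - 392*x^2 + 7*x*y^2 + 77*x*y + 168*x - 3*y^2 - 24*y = x^2*(-49*y - 343) + x*(7*y^2 + 161*y + 784) - 9*y^2 - 126*y - 441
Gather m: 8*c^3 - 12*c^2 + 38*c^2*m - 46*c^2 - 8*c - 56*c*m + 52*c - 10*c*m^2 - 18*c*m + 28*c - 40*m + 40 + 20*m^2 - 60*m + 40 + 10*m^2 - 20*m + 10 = 8*c^3 - 58*c^2 + 72*c + m^2*(30 - 10*c) + m*(38*c^2 - 74*c - 120) + 90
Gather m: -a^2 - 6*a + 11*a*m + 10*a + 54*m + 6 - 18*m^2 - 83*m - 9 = -a^2 + 4*a - 18*m^2 + m*(11*a - 29) - 3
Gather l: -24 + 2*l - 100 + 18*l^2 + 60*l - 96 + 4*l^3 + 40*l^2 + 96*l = 4*l^3 + 58*l^2 + 158*l - 220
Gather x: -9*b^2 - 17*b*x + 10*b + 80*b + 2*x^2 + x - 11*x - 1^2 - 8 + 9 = -9*b^2 + 90*b + 2*x^2 + x*(-17*b - 10)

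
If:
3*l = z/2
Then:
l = z/6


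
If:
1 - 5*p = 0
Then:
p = 1/5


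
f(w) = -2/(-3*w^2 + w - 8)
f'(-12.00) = 0.00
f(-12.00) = 0.00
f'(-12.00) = 0.00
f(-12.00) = 0.00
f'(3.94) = -0.02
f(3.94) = 0.04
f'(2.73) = -0.04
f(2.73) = 0.07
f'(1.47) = -0.09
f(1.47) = 0.15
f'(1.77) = -0.08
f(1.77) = 0.13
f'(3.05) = -0.03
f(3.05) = 0.06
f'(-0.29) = 0.08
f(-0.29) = 0.23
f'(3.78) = -0.02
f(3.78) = 0.04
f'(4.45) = -0.01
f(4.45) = 0.03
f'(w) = -2*(6*w - 1)/(-3*w^2 + w - 8)^2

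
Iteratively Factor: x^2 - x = (x)*(x - 1)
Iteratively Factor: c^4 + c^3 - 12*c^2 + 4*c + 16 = (c - 2)*(c^3 + 3*c^2 - 6*c - 8) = (c - 2)*(c + 4)*(c^2 - c - 2) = (c - 2)^2*(c + 4)*(c + 1)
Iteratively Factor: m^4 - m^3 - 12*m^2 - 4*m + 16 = (m - 4)*(m^3 + 3*m^2 - 4) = (m - 4)*(m + 2)*(m^2 + m - 2) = (m - 4)*(m + 2)^2*(m - 1)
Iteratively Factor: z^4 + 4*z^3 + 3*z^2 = (z + 3)*(z^3 + z^2) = z*(z + 3)*(z^2 + z) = z^2*(z + 3)*(z + 1)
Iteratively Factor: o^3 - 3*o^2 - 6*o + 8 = (o - 4)*(o^2 + o - 2) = (o - 4)*(o - 1)*(o + 2)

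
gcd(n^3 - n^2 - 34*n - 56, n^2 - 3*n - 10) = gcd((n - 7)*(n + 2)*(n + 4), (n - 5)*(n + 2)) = n + 2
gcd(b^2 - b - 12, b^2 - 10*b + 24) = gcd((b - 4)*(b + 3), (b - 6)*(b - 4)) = b - 4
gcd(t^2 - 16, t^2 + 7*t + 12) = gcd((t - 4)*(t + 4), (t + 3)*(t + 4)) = t + 4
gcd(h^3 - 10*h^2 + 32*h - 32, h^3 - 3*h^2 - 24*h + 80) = h^2 - 8*h + 16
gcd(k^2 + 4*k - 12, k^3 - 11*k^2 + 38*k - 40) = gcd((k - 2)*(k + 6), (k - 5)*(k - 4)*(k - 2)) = k - 2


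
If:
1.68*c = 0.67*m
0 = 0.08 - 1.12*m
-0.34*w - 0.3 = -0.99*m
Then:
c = 0.03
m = 0.07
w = -0.67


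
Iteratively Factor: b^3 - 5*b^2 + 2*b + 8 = (b + 1)*(b^2 - 6*b + 8) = (b - 2)*(b + 1)*(b - 4)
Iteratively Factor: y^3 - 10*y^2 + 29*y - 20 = (y - 4)*(y^2 - 6*y + 5) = (y - 4)*(y - 1)*(y - 5)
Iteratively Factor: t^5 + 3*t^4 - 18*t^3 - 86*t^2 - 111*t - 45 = (t + 3)*(t^4 - 18*t^2 - 32*t - 15) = (t - 5)*(t + 3)*(t^3 + 5*t^2 + 7*t + 3) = (t - 5)*(t + 1)*(t + 3)*(t^2 + 4*t + 3) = (t - 5)*(t + 1)^2*(t + 3)*(t + 3)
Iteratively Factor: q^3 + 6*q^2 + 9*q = (q)*(q^2 + 6*q + 9) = q*(q + 3)*(q + 3)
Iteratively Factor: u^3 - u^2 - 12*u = (u)*(u^2 - u - 12) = u*(u + 3)*(u - 4)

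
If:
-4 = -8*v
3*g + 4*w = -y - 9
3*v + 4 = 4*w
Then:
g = -y/3 - 29/6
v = 1/2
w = 11/8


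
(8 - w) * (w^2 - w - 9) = -w^3 + 9*w^2 + w - 72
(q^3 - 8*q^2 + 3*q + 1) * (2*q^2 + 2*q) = 2*q^5 - 14*q^4 - 10*q^3 + 8*q^2 + 2*q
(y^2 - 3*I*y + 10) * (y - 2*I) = y^3 - 5*I*y^2 + 4*y - 20*I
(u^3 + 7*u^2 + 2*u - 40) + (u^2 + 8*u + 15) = u^3 + 8*u^2 + 10*u - 25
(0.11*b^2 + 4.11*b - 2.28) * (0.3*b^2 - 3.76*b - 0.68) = 0.033*b^4 + 0.8194*b^3 - 16.2124*b^2 + 5.778*b + 1.5504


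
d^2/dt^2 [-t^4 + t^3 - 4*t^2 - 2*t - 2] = -12*t^2 + 6*t - 8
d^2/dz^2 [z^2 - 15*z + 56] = 2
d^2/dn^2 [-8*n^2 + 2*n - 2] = -16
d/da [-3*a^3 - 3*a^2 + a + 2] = -9*a^2 - 6*a + 1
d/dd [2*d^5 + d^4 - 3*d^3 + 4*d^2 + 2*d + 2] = 10*d^4 + 4*d^3 - 9*d^2 + 8*d + 2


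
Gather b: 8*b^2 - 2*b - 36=8*b^2 - 2*b - 36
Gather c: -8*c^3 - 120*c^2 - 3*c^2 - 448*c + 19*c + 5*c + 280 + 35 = -8*c^3 - 123*c^2 - 424*c + 315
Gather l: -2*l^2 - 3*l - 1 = -2*l^2 - 3*l - 1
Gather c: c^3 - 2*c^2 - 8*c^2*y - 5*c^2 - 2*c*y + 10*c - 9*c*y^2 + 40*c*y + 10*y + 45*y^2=c^3 + c^2*(-8*y - 7) + c*(-9*y^2 + 38*y + 10) + 45*y^2 + 10*y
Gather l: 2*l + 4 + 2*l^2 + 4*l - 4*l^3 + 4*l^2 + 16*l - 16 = -4*l^3 + 6*l^2 + 22*l - 12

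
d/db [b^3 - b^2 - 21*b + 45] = 3*b^2 - 2*b - 21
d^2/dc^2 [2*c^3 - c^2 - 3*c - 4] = 12*c - 2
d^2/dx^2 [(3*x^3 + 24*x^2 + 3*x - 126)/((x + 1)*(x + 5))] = 24*(-4*x^3 - 39*x^2 - 174*x - 283)/(x^6 + 18*x^5 + 123*x^4 + 396*x^3 + 615*x^2 + 450*x + 125)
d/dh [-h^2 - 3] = -2*h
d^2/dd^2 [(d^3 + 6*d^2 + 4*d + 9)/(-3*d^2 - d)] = 2*(-19*d^3 - 243*d^2 - 81*d - 9)/(d^3*(27*d^3 + 27*d^2 + 9*d + 1))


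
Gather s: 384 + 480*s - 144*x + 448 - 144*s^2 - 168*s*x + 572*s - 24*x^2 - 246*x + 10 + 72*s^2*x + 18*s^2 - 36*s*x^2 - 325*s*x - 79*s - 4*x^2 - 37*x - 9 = s^2*(72*x - 126) + s*(-36*x^2 - 493*x + 973) - 28*x^2 - 427*x + 833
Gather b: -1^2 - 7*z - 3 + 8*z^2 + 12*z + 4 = 8*z^2 + 5*z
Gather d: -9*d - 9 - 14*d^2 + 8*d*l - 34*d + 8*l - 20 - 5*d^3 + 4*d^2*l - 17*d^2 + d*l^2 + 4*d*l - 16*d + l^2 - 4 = -5*d^3 + d^2*(4*l - 31) + d*(l^2 + 12*l - 59) + l^2 + 8*l - 33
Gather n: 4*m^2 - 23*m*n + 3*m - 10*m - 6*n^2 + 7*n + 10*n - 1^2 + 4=4*m^2 - 7*m - 6*n^2 + n*(17 - 23*m) + 3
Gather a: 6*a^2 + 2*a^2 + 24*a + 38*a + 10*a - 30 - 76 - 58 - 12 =8*a^2 + 72*a - 176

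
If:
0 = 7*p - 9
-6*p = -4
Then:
No Solution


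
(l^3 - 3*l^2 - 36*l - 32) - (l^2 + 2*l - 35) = l^3 - 4*l^2 - 38*l + 3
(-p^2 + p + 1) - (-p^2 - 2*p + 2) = 3*p - 1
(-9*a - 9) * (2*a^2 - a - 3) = -18*a^3 - 9*a^2 + 36*a + 27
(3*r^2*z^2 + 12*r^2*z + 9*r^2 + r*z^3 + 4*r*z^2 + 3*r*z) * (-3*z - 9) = -9*r^2*z^3 - 63*r^2*z^2 - 135*r^2*z - 81*r^2 - 3*r*z^4 - 21*r*z^3 - 45*r*z^2 - 27*r*z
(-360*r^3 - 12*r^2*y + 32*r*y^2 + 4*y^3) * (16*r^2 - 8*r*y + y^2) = -5760*r^5 + 2688*r^4*y + 248*r^3*y^2 - 204*r^2*y^3 + 4*y^5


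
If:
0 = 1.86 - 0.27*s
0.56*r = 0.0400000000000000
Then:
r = 0.07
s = 6.89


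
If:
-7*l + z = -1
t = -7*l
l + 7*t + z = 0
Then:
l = -1/41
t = 7/41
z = -48/41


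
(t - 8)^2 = t^2 - 16*t + 64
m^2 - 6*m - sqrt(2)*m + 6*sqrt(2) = (m - 6)*(m - sqrt(2))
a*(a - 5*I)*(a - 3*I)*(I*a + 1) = I*a^4 + 9*a^3 - 23*I*a^2 - 15*a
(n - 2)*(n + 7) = n^2 + 5*n - 14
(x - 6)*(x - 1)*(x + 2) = x^3 - 5*x^2 - 8*x + 12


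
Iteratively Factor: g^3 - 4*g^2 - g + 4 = (g + 1)*(g^2 - 5*g + 4) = (g - 4)*(g + 1)*(g - 1)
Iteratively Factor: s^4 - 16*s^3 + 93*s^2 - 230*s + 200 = (s - 2)*(s^3 - 14*s^2 + 65*s - 100) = (s - 4)*(s - 2)*(s^2 - 10*s + 25) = (s - 5)*(s - 4)*(s - 2)*(s - 5)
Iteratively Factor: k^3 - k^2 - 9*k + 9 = (k - 3)*(k^2 + 2*k - 3) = (k - 3)*(k - 1)*(k + 3)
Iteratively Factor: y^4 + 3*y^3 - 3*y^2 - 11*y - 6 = (y + 3)*(y^3 - 3*y - 2) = (y + 1)*(y + 3)*(y^2 - y - 2) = (y + 1)^2*(y + 3)*(y - 2)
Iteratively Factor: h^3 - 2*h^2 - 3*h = (h)*(h^2 - 2*h - 3) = h*(h - 3)*(h + 1)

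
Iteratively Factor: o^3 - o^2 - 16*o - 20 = (o + 2)*(o^2 - 3*o - 10) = (o - 5)*(o + 2)*(o + 2)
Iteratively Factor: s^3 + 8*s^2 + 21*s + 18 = (s + 3)*(s^2 + 5*s + 6) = (s + 2)*(s + 3)*(s + 3)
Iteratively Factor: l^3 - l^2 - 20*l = (l - 5)*(l^2 + 4*l) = (l - 5)*(l + 4)*(l)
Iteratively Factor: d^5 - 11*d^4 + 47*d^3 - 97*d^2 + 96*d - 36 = (d - 2)*(d^4 - 9*d^3 + 29*d^2 - 39*d + 18) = (d - 3)*(d - 2)*(d^3 - 6*d^2 + 11*d - 6) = (d - 3)*(d - 2)*(d - 1)*(d^2 - 5*d + 6) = (d - 3)*(d - 2)^2*(d - 1)*(d - 3)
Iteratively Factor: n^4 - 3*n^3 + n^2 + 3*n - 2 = (n - 1)*(n^3 - 2*n^2 - n + 2) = (n - 1)^2*(n^2 - n - 2) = (n - 2)*(n - 1)^2*(n + 1)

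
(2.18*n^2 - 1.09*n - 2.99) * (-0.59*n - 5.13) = -1.2862*n^3 - 10.5403*n^2 + 7.3558*n + 15.3387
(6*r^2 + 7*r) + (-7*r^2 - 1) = -r^2 + 7*r - 1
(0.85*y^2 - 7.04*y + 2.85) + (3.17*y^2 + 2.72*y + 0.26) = 4.02*y^2 - 4.32*y + 3.11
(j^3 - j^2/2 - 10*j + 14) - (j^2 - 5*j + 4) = j^3 - 3*j^2/2 - 5*j + 10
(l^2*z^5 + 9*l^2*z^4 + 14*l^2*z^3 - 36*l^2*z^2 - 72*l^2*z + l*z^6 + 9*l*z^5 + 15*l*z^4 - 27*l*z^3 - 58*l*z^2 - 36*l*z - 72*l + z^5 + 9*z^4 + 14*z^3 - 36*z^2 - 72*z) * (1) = l^2*z^5 + 9*l^2*z^4 + 14*l^2*z^3 - 36*l^2*z^2 - 72*l^2*z + l*z^6 + 9*l*z^5 + 15*l*z^4 - 27*l*z^3 - 58*l*z^2 - 36*l*z - 72*l + z^5 + 9*z^4 + 14*z^3 - 36*z^2 - 72*z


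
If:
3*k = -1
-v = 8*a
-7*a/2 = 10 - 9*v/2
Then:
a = -20/79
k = -1/3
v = 160/79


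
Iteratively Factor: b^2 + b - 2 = (b + 2)*(b - 1)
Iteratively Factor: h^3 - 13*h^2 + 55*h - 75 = (h - 3)*(h^2 - 10*h + 25) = (h - 5)*(h - 3)*(h - 5)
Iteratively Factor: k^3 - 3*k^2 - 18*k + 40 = (k - 5)*(k^2 + 2*k - 8) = (k - 5)*(k + 4)*(k - 2)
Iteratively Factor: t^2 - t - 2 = (t + 1)*(t - 2)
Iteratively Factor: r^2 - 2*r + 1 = (r - 1)*(r - 1)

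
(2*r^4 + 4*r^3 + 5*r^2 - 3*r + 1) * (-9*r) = -18*r^5 - 36*r^4 - 45*r^3 + 27*r^2 - 9*r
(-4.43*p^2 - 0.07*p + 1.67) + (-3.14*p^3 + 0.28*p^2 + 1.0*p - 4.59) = -3.14*p^3 - 4.15*p^2 + 0.93*p - 2.92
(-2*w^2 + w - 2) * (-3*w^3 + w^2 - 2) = 6*w^5 - 5*w^4 + 7*w^3 + 2*w^2 - 2*w + 4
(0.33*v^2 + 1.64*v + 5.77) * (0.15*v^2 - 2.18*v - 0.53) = 0.0495*v^4 - 0.4734*v^3 - 2.8846*v^2 - 13.4478*v - 3.0581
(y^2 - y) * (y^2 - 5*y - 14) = y^4 - 6*y^3 - 9*y^2 + 14*y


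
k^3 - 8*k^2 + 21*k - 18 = (k - 3)^2*(k - 2)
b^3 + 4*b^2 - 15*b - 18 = (b - 3)*(b + 1)*(b + 6)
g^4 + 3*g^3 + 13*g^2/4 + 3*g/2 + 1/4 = (g + 1/2)^2*(g + 1)^2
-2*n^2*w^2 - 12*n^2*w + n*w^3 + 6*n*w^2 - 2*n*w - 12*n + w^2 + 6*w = (-2*n + w)*(w + 6)*(n*w + 1)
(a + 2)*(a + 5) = a^2 + 7*a + 10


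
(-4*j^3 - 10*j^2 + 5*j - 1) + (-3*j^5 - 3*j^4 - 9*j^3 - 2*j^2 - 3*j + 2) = -3*j^5 - 3*j^4 - 13*j^3 - 12*j^2 + 2*j + 1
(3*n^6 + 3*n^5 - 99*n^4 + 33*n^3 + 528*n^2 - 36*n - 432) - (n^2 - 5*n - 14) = 3*n^6 + 3*n^5 - 99*n^4 + 33*n^3 + 527*n^2 - 31*n - 418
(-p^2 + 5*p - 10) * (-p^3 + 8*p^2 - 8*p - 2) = p^5 - 13*p^4 + 58*p^3 - 118*p^2 + 70*p + 20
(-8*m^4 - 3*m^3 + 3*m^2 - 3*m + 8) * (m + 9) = -8*m^5 - 75*m^4 - 24*m^3 + 24*m^2 - 19*m + 72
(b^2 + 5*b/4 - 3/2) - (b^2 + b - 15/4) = b/4 + 9/4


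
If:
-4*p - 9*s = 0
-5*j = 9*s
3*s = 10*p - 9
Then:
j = 54/85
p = 27/34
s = -6/17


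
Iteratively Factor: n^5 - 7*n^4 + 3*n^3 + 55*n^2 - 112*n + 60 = (n - 2)*(n^4 - 5*n^3 - 7*n^2 + 41*n - 30) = (n - 2)^2*(n^3 - 3*n^2 - 13*n + 15) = (n - 2)^2*(n + 3)*(n^2 - 6*n + 5) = (n - 5)*(n - 2)^2*(n + 3)*(n - 1)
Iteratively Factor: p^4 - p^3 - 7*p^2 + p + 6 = (p - 1)*(p^3 - 7*p - 6) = (p - 3)*(p - 1)*(p^2 + 3*p + 2) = (p - 3)*(p - 1)*(p + 1)*(p + 2)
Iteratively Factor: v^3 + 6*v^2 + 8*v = (v + 2)*(v^2 + 4*v) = v*(v + 2)*(v + 4)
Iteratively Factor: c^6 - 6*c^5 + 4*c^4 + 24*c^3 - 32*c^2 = (c - 2)*(c^5 - 4*c^4 - 4*c^3 + 16*c^2) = (c - 2)^2*(c^4 - 2*c^3 - 8*c^2) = (c - 4)*(c - 2)^2*(c^3 + 2*c^2) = c*(c - 4)*(c - 2)^2*(c^2 + 2*c) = c^2*(c - 4)*(c - 2)^2*(c + 2)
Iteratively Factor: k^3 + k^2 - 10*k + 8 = (k + 4)*(k^2 - 3*k + 2) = (k - 2)*(k + 4)*(k - 1)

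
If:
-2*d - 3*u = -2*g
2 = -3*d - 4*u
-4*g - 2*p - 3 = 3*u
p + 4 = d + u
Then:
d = -14/3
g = -1/6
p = -17/3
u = 3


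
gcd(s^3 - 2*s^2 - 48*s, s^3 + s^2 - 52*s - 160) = s - 8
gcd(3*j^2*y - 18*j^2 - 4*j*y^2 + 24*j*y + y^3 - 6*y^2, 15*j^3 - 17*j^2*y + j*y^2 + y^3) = 3*j^2 - 4*j*y + y^2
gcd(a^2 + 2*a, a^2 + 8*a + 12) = a + 2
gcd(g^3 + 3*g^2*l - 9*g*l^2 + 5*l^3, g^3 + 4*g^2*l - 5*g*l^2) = g^2 + 4*g*l - 5*l^2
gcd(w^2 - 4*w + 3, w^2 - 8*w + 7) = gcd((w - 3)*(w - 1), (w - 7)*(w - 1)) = w - 1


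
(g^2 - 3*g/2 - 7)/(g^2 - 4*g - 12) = (g - 7/2)/(g - 6)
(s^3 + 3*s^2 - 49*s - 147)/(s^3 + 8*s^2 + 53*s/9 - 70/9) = 9*(s^2 - 4*s - 21)/(9*s^2 + 9*s - 10)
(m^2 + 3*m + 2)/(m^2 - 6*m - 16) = (m + 1)/(m - 8)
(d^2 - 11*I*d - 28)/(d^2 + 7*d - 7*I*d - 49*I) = (d - 4*I)/(d + 7)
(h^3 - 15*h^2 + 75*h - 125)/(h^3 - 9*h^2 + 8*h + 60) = (h^2 - 10*h + 25)/(h^2 - 4*h - 12)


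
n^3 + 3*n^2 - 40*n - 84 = (n - 6)*(n + 2)*(n + 7)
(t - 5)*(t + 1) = t^2 - 4*t - 5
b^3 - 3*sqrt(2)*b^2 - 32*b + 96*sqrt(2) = (b - 4*sqrt(2))*(b - 3*sqrt(2))*(b + 4*sqrt(2))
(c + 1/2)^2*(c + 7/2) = c^3 + 9*c^2/2 + 15*c/4 + 7/8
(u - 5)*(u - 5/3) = u^2 - 20*u/3 + 25/3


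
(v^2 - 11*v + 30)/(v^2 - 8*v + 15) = (v - 6)/(v - 3)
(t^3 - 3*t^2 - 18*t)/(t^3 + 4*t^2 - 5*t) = (t^2 - 3*t - 18)/(t^2 + 4*t - 5)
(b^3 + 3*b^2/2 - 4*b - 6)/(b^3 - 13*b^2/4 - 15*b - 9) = 2*(2*b^2 - b - 6)/(4*b^2 - 21*b - 18)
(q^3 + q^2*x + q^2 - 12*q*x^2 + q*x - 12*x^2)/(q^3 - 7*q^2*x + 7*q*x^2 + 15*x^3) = (-q^2 - 4*q*x - q - 4*x)/(-q^2 + 4*q*x + 5*x^2)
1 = 1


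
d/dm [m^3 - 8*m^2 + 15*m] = 3*m^2 - 16*m + 15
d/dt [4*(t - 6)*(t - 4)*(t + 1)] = 12*t^2 - 72*t + 56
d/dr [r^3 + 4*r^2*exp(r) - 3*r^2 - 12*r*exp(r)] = 4*r^2*exp(r) + 3*r^2 - 4*r*exp(r) - 6*r - 12*exp(r)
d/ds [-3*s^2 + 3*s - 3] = 3 - 6*s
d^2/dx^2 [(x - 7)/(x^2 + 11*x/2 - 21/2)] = 4*(3*(1 - 2*x)*(2*x^2 + 11*x - 21) + (x - 7)*(4*x + 11)^2)/(2*x^2 + 11*x - 21)^3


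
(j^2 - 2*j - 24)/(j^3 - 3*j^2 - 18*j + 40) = (j - 6)/(j^2 - 7*j + 10)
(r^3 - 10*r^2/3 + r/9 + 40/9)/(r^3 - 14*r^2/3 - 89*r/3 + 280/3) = (3*r^2 - 2*r - 5)/(3*(r^2 - 2*r - 35))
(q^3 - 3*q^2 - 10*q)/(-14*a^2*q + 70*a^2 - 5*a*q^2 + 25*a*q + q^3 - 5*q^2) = q*(q + 2)/(-14*a^2 - 5*a*q + q^2)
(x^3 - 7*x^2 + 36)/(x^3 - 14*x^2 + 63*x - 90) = (x + 2)/(x - 5)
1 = 1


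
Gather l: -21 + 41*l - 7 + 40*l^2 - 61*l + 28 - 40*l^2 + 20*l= 0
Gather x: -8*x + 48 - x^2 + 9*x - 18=-x^2 + x + 30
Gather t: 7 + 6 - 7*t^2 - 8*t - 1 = -7*t^2 - 8*t + 12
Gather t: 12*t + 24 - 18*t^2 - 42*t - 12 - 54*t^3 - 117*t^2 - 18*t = -54*t^3 - 135*t^2 - 48*t + 12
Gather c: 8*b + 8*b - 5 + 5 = 16*b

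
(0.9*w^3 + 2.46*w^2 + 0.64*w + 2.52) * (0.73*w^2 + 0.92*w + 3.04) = 0.657*w^5 + 2.6238*w^4 + 5.4664*w^3 + 9.9068*w^2 + 4.264*w + 7.6608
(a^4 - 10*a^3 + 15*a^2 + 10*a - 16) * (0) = 0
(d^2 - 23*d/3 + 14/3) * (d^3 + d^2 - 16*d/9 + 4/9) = d^5 - 20*d^4/3 - 43*d^3/9 + 506*d^2/27 - 316*d/27 + 56/27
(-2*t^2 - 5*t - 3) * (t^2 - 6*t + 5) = -2*t^4 + 7*t^3 + 17*t^2 - 7*t - 15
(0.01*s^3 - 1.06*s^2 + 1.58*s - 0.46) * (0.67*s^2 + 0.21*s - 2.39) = 0.0067*s^5 - 0.7081*s^4 + 0.8121*s^3 + 2.557*s^2 - 3.8728*s + 1.0994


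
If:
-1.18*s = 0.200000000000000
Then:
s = -0.17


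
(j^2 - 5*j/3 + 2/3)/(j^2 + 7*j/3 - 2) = (j - 1)/(j + 3)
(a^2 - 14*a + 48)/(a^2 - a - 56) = (a - 6)/(a + 7)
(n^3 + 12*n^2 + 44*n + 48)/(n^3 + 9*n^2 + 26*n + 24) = (n + 6)/(n + 3)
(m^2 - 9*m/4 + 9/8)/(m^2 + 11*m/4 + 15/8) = (8*m^2 - 18*m + 9)/(8*m^2 + 22*m + 15)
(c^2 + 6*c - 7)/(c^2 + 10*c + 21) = (c - 1)/(c + 3)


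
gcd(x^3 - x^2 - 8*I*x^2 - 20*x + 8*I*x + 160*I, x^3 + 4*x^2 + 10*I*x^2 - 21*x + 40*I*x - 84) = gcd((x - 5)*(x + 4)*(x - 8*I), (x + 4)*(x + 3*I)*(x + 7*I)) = x + 4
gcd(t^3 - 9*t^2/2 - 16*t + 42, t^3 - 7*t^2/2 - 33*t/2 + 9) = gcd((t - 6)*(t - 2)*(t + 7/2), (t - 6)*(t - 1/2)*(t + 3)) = t - 6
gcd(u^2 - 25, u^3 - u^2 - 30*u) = u + 5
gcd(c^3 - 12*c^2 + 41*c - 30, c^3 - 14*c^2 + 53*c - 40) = c^2 - 6*c + 5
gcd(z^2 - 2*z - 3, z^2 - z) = 1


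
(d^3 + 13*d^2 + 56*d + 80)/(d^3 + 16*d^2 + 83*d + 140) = (d + 4)/(d + 7)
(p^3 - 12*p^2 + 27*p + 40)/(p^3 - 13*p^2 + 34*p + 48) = (p - 5)/(p - 6)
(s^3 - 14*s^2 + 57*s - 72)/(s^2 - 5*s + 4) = (s^3 - 14*s^2 + 57*s - 72)/(s^2 - 5*s + 4)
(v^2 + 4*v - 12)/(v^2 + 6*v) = (v - 2)/v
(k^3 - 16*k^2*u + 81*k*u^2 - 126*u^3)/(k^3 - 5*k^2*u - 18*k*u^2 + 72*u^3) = (k - 7*u)/(k + 4*u)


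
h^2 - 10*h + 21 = (h - 7)*(h - 3)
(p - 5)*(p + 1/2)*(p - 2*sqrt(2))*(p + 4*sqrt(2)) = p^4 - 9*p^3/2 + 2*sqrt(2)*p^3 - 37*p^2/2 - 9*sqrt(2)*p^2 - 5*sqrt(2)*p + 72*p + 40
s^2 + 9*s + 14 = (s + 2)*(s + 7)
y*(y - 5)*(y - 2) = y^3 - 7*y^2 + 10*y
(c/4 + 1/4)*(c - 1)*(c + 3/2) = c^3/4 + 3*c^2/8 - c/4 - 3/8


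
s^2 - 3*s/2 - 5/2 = (s - 5/2)*(s + 1)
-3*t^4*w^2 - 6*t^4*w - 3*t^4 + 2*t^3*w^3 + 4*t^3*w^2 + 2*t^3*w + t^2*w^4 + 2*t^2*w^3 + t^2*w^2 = (-t + w)*(3*t + w)*(t*w + t)^2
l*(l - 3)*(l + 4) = l^3 + l^2 - 12*l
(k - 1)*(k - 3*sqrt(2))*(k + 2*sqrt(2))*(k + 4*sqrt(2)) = k^4 - k^3 + 3*sqrt(2)*k^3 - 20*k^2 - 3*sqrt(2)*k^2 - 48*sqrt(2)*k + 20*k + 48*sqrt(2)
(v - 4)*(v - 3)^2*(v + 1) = v^4 - 9*v^3 + 23*v^2 - 3*v - 36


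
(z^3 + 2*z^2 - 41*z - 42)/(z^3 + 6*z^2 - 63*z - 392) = (z^2 - 5*z - 6)/(z^2 - z - 56)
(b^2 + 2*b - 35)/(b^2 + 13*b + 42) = (b - 5)/(b + 6)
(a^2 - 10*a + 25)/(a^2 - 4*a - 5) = (a - 5)/(a + 1)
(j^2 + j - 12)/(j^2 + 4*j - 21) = (j + 4)/(j + 7)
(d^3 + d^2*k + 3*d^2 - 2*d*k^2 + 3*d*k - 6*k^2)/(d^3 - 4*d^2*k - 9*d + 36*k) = (d^2 + d*k - 2*k^2)/(d^2 - 4*d*k - 3*d + 12*k)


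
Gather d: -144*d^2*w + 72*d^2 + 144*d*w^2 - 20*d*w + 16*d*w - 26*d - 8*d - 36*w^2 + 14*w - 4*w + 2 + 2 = d^2*(72 - 144*w) + d*(144*w^2 - 4*w - 34) - 36*w^2 + 10*w + 4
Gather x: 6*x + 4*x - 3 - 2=10*x - 5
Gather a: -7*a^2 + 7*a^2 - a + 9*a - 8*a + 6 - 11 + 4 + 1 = 0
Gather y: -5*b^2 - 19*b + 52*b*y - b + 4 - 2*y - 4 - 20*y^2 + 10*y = -5*b^2 - 20*b - 20*y^2 + y*(52*b + 8)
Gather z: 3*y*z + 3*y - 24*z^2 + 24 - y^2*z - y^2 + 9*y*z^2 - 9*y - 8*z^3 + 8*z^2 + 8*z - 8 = -y^2 - 6*y - 8*z^3 + z^2*(9*y - 16) + z*(-y^2 + 3*y + 8) + 16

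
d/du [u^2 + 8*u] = 2*u + 8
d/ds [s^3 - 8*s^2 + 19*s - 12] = 3*s^2 - 16*s + 19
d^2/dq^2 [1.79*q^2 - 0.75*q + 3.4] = 3.58000000000000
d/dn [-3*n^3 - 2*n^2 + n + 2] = -9*n^2 - 4*n + 1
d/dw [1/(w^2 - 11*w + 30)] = (11 - 2*w)/(w^2 - 11*w + 30)^2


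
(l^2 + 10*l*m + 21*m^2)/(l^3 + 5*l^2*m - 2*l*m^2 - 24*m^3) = (l + 7*m)/(l^2 + 2*l*m - 8*m^2)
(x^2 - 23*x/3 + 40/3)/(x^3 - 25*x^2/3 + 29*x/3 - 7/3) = (3*x^2 - 23*x + 40)/(3*x^3 - 25*x^2 + 29*x - 7)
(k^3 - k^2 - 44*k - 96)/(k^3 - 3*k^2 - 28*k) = (k^2 - 5*k - 24)/(k*(k - 7))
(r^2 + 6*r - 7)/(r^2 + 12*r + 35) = (r - 1)/(r + 5)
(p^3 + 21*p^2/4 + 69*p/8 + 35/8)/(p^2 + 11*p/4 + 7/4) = p + 5/2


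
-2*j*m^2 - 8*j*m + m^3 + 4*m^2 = m*(-2*j + m)*(m + 4)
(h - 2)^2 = h^2 - 4*h + 4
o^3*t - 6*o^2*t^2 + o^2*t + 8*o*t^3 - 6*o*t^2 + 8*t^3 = (o - 4*t)*(o - 2*t)*(o*t + t)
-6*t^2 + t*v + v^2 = (-2*t + v)*(3*t + v)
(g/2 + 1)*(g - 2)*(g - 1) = g^3/2 - g^2/2 - 2*g + 2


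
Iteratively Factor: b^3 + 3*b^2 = (b + 3)*(b^2) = b*(b + 3)*(b)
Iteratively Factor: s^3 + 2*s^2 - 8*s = (s)*(s^2 + 2*s - 8) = s*(s - 2)*(s + 4)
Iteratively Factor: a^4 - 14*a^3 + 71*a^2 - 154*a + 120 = (a - 3)*(a^3 - 11*a^2 + 38*a - 40) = (a - 3)*(a - 2)*(a^2 - 9*a + 20) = (a - 4)*(a - 3)*(a - 2)*(a - 5)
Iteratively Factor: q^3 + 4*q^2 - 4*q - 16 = (q - 2)*(q^2 + 6*q + 8) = (q - 2)*(q + 4)*(q + 2)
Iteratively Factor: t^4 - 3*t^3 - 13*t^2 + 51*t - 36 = (t + 4)*(t^3 - 7*t^2 + 15*t - 9) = (t - 3)*(t + 4)*(t^2 - 4*t + 3) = (t - 3)*(t - 1)*(t + 4)*(t - 3)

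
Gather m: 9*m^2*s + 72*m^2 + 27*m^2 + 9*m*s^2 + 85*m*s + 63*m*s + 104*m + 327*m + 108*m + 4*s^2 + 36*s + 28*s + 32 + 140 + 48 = m^2*(9*s + 99) + m*(9*s^2 + 148*s + 539) + 4*s^2 + 64*s + 220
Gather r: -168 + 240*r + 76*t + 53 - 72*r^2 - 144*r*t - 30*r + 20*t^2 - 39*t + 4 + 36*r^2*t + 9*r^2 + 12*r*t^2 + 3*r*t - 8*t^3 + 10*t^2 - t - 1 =r^2*(36*t - 63) + r*(12*t^2 - 141*t + 210) - 8*t^3 + 30*t^2 + 36*t - 112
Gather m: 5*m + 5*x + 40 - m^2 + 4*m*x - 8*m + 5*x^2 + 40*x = -m^2 + m*(4*x - 3) + 5*x^2 + 45*x + 40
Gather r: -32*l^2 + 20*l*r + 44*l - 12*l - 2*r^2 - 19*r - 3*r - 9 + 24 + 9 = -32*l^2 + 32*l - 2*r^2 + r*(20*l - 22) + 24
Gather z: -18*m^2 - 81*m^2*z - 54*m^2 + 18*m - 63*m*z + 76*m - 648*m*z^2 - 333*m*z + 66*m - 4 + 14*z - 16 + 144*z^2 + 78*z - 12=-72*m^2 + 160*m + z^2*(144 - 648*m) + z*(-81*m^2 - 396*m + 92) - 32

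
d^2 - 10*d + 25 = (d - 5)^2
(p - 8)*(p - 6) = p^2 - 14*p + 48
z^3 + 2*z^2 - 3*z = z*(z - 1)*(z + 3)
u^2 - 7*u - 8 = (u - 8)*(u + 1)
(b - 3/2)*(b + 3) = b^2 + 3*b/2 - 9/2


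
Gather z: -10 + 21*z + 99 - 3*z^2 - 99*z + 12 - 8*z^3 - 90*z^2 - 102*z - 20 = -8*z^3 - 93*z^2 - 180*z + 81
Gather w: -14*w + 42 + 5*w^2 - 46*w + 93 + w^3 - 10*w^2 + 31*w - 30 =w^3 - 5*w^2 - 29*w + 105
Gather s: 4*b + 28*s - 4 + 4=4*b + 28*s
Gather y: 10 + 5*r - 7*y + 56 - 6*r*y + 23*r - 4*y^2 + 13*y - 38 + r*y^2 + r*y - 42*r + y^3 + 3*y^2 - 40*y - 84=-14*r + y^3 + y^2*(r - 1) + y*(-5*r - 34) - 56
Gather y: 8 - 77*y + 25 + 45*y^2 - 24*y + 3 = 45*y^2 - 101*y + 36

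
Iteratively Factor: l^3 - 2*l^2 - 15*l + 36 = (l + 4)*(l^2 - 6*l + 9) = (l - 3)*(l + 4)*(l - 3)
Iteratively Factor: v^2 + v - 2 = (v - 1)*(v + 2)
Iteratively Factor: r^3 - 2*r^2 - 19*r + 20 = (r + 4)*(r^2 - 6*r + 5) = (r - 1)*(r + 4)*(r - 5)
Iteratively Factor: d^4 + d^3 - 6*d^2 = (d)*(d^3 + d^2 - 6*d) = d^2*(d^2 + d - 6) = d^2*(d + 3)*(d - 2)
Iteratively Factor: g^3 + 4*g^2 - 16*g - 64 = (g + 4)*(g^2 - 16) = (g + 4)^2*(g - 4)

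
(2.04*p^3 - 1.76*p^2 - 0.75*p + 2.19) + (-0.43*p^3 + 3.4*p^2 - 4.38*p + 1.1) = 1.61*p^3 + 1.64*p^2 - 5.13*p + 3.29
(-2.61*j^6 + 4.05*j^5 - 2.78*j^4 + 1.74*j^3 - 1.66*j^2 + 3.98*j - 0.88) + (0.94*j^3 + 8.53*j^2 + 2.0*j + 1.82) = -2.61*j^6 + 4.05*j^5 - 2.78*j^4 + 2.68*j^3 + 6.87*j^2 + 5.98*j + 0.94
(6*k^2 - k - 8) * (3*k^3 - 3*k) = 18*k^5 - 3*k^4 - 42*k^3 + 3*k^2 + 24*k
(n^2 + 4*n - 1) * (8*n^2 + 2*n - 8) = 8*n^4 + 34*n^3 - 8*n^2 - 34*n + 8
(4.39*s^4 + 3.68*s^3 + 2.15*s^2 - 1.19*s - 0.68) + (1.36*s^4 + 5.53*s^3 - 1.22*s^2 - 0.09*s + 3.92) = 5.75*s^4 + 9.21*s^3 + 0.93*s^2 - 1.28*s + 3.24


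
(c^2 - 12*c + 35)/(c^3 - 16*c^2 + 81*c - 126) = (c - 5)/(c^2 - 9*c + 18)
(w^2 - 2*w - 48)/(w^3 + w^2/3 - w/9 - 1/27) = 27*(w^2 - 2*w - 48)/(27*w^3 + 9*w^2 - 3*w - 1)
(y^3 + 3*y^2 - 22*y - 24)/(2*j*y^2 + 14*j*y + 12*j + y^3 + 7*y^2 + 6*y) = (y - 4)/(2*j + y)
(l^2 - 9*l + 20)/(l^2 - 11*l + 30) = (l - 4)/(l - 6)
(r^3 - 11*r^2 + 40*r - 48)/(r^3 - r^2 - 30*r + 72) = (r - 4)/(r + 6)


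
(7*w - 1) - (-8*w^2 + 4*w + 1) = 8*w^2 + 3*w - 2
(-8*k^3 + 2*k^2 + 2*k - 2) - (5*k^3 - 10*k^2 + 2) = -13*k^3 + 12*k^2 + 2*k - 4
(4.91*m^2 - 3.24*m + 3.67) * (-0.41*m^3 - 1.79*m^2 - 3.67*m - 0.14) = -2.0131*m^5 - 7.4605*m^4 - 13.7248*m^3 + 4.6341*m^2 - 13.0153*m - 0.5138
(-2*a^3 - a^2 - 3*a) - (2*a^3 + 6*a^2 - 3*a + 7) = -4*a^3 - 7*a^2 - 7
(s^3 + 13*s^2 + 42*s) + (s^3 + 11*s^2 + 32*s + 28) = 2*s^3 + 24*s^2 + 74*s + 28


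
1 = 1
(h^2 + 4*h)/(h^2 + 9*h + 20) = h/(h + 5)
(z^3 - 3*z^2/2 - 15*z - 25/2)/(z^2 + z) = z - 5/2 - 25/(2*z)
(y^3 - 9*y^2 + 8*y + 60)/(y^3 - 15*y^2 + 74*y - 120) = (y + 2)/(y - 4)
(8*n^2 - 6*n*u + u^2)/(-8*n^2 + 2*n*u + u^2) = (-4*n + u)/(4*n + u)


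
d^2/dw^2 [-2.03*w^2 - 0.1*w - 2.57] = -4.06000000000000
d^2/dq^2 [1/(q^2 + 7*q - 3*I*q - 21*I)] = 2*(-q^2 - 7*q + 3*I*q + (2*q + 7 - 3*I)^2 + 21*I)/(q^2 + 7*q - 3*I*q - 21*I)^3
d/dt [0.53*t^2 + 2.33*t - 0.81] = 1.06*t + 2.33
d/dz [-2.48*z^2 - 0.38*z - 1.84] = -4.96*z - 0.38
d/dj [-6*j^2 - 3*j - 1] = -12*j - 3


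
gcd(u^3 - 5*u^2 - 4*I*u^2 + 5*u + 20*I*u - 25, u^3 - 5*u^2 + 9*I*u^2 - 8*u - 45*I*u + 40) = u^2 + u*(-5 + I) - 5*I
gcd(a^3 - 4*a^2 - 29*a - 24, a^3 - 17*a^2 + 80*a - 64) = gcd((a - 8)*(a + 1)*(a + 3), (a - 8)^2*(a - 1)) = a - 8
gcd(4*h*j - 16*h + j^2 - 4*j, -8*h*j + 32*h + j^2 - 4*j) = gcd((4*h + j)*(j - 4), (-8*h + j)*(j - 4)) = j - 4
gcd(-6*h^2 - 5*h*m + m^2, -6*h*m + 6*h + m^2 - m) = 6*h - m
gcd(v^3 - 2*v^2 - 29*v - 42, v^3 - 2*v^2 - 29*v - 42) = v^3 - 2*v^2 - 29*v - 42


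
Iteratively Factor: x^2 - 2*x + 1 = (x - 1)*(x - 1)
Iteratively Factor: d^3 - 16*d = (d + 4)*(d^2 - 4*d) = d*(d + 4)*(d - 4)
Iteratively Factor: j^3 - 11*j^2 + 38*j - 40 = (j - 5)*(j^2 - 6*j + 8) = (j - 5)*(j - 4)*(j - 2)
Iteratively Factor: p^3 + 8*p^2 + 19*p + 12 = (p + 4)*(p^2 + 4*p + 3) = (p + 1)*(p + 4)*(p + 3)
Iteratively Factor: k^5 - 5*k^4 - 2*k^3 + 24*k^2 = (k)*(k^4 - 5*k^3 - 2*k^2 + 24*k) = k^2*(k^3 - 5*k^2 - 2*k + 24) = k^2*(k - 3)*(k^2 - 2*k - 8) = k^2*(k - 4)*(k - 3)*(k + 2)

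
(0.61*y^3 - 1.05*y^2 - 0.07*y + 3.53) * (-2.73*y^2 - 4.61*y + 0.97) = -1.6653*y^5 + 0.0544000000000002*y^4 + 5.6233*y^3 - 10.3327*y^2 - 16.3412*y + 3.4241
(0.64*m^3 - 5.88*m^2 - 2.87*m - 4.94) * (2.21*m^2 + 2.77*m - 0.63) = 1.4144*m^5 - 11.222*m^4 - 23.0335*m^3 - 15.1629*m^2 - 11.8757*m + 3.1122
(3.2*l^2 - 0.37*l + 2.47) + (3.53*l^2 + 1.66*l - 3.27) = 6.73*l^2 + 1.29*l - 0.8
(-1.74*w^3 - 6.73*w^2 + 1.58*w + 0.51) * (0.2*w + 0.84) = -0.348*w^4 - 2.8076*w^3 - 5.3372*w^2 + 1.4292*w + 0.4284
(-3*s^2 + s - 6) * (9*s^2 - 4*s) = -27*s^4 + 21*s^3 - 58*s^2 + 24*s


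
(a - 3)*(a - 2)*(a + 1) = a^3 - 4*a^2 + a + 6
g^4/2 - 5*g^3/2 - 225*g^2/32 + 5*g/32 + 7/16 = (g/2 + 1)*(g - 7)*(g - 1/4)*(g + 1/4)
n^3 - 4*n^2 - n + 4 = (n - 4)*(n - 1)*(n + 1)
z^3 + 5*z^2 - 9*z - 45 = (z - 3)*(z + 3)*(z + 5)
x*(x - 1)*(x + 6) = x^3 + 5*x^2 - 6*x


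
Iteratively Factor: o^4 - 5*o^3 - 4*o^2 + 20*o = (o + 2)*(o^3 - 7*o^2 + 10*o) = (o - 2)*(o + 2)*(o^2 - 5*o) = (o - 5)*(o - 2)*(o + 2)*(o)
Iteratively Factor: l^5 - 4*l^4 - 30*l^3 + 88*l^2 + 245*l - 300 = (l - 5)*(l^4 + l^3 - 25*l^2 - 37*l + 60) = (l - 5)*(l + 3)*(l^3 - 2*l^2 - 19*l + 20) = (l - 5)*(l + 3)*(l + 4)*(l^2 - 6*l + 5) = (l - 5)^2*(l + 3)*(l + 4)*(l - 1)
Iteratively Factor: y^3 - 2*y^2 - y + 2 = (y - 2)*(y^2 - 1) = (y - 2)*(y + 1)*(y - 1)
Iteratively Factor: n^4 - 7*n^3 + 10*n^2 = (n - 2)*(n^3 - 5*n^2) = (n - 5)*(n - 2)*(n^2) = n*(n - 5)*(n - 2)*(n)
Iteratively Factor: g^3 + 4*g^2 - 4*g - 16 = (g + 4)*(g^2 - 4) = (g - 2)*(g + 4)*(g + 2)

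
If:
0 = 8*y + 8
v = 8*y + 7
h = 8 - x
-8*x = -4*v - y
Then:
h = 69/8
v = -1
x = -5/8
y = -1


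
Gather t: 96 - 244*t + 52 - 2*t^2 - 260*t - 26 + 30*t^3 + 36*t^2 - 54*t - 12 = 30*t^3 + 34*t^2 - 558*t + 110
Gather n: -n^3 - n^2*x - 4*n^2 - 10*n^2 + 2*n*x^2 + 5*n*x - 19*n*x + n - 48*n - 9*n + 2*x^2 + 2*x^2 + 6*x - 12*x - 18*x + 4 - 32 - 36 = -n^3 + n^2*(-x - 14) + n*(2*x^2 - 14*x - 56) + 4*x^2 - 24*x - 64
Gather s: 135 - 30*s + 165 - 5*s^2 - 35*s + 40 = -5*s^2 - 65*s + 340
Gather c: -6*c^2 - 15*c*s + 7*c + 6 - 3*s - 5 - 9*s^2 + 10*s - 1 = -6*c^2 + c*(7 - 15*s) - 9*s^2 + 7*s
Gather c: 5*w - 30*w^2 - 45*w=-30*w^2 - 40*w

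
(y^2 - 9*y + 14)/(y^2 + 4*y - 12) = (y - 7)/(y + 6)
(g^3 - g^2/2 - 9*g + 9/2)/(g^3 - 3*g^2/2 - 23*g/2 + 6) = (g - 3)/(g - 4)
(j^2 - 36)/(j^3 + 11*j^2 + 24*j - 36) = (j - 6)/(j^2 + 5*j - 6)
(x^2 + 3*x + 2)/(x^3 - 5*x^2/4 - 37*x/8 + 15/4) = 8*(x + 1)/(8*x^2 - 26*x + 15)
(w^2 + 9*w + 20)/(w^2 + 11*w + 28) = (w + 5)/(w + 7)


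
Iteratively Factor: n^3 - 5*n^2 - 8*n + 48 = (n + 3)*(n^2 - 8*n + 16) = (n - 4)*(n + 3)*(n - 4)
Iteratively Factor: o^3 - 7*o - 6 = (o + 1)*(o^2 - o - 6) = (o + 1)*(o + 2)*(o - 3)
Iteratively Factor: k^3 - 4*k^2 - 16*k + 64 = (k + 4)*(k^2 - 8*k + 16) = (k - 4)*(k + 4)*(k - 4)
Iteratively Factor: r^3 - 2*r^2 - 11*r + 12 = (r - 4)*(r^2 + 2*r - 3) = (r - 4)*(r + 3)*(r - 1)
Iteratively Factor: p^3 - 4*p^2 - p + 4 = (p + 1)*(p^2 - 5*p + 4) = (p - 4)*(p + 1)*(p - 1)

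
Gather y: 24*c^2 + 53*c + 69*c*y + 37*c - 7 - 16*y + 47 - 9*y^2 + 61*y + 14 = 24*c^2 + 90*c - 9*y^2 + y*(69*c + 45) + 54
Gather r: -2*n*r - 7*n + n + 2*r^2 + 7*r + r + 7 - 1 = -6*n + 2*r^2 + r*(8 - 2*n) + 6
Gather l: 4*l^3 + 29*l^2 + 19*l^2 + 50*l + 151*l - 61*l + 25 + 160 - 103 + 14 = 4*l^3 + 48*l^2 + 140*l + 96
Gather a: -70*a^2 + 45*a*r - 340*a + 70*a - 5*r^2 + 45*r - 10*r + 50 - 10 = -70*a^2 + a*(45*r - 270) - 5*r^2 + 35*r + 40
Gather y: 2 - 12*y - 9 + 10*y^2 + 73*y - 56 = 10*y^2 + 61*y - 63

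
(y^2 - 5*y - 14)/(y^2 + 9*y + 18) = (y^2 - 5*y - 14)/(y^2 + 9*y + 18)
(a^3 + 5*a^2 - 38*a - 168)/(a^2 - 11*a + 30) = (a^2 + 11*a + 28)/(a - 5)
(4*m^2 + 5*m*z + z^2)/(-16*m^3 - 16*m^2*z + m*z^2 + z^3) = 1/(-4*m + z)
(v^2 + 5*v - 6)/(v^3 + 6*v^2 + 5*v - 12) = (v + 6)/(v^2 + 7*v + 12)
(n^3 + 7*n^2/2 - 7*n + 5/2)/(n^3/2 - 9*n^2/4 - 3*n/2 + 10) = 2*(2*n^3 + 7*n^2 - 14*n + 5)/(2*n^3 - 9*n^2 - 6*n + 40)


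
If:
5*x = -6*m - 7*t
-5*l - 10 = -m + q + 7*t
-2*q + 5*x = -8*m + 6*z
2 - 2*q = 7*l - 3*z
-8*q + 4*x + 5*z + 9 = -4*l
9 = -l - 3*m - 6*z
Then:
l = -8553/11317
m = -30690/11317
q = 40945/11317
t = -142040/79219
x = 65236/11317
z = -205/11317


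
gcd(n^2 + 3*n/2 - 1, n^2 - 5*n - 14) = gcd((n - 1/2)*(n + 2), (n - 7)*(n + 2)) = n + 2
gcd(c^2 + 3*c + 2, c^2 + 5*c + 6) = c + 2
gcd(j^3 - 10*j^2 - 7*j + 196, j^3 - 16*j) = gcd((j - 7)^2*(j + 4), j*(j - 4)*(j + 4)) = j + 4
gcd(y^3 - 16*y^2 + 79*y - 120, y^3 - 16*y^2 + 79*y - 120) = y^3 - 16*y^2 + 79*y - 120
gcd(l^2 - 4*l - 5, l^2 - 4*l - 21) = 1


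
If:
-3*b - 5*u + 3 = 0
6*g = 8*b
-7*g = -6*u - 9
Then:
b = 189/194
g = 126/97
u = 3/194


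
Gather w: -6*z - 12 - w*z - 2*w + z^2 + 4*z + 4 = w*(-z - 2) + z^2 - 2*z - 8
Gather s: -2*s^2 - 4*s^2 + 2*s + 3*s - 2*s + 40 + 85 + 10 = -6*s^2 + 3*s + 135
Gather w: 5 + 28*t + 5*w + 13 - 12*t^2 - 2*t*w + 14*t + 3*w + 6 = -12*t^2 + 42*t + w*(8 - 2*t) + 24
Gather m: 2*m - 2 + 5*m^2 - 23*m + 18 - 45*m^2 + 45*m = -40*m^2 + 24*m + 16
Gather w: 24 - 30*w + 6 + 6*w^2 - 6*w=6*w^2 - 36*w + 30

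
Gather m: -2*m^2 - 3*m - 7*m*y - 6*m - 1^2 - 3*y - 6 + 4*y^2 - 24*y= -2*m^2 + m*(-7*y - 9) + 4*y^2 - 27*y - 7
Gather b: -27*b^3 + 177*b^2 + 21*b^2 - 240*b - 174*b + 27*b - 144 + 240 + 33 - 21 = -27*b^3 + 198*b^2 - 387*b + 108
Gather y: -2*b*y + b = -2*b*y + b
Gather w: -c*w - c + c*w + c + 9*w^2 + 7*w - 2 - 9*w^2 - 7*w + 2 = 0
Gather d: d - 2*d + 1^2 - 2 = -d - 1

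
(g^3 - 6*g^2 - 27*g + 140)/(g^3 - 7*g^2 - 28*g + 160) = (g - 7)/(g - 8)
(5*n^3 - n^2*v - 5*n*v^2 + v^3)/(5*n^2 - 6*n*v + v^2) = n + v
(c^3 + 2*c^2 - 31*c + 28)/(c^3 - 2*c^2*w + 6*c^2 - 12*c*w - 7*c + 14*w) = (4 - c)/(-c + 2*w)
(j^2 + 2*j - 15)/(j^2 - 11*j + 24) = (j + 5)/(j - 8)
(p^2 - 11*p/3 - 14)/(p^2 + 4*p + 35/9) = 3*(p - 6)/(3*p + 5)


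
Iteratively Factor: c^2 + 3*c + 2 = (c + 1)*(c + 2)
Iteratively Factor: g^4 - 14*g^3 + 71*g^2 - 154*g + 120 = (g - 4)*(g^3 - 10*g^2 + 31*g - 30) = (g - 4)*(g - 2)*(g^2 - 8*g + 15) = (g - 4)*(g - 3)*(g - 2)*(g - 5)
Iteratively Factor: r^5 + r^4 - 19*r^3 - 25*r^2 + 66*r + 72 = (r + 3)*(r^4 - 2*r^3 - 13*r^2 + 14*r + 24) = (r - 4)*(r + 3)*(r^3 + 2*r^2 - 5*r - 6) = (r - 4)*(r + 3)^2*(r^2 - r - 2) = (r - 4)*(r + 1)*(r + 3)^2*(r - 2)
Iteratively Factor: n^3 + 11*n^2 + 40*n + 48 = (n + 4)*(n^2 + 7*n + 12) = (n + 3)*(n + 4)*(n + 4)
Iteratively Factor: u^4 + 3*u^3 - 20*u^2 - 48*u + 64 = (u + 4)*(u^3 - u^2 - 16*u + 16) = (u - 4)*(u + 4)*(u^2 + 3*u - 4) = (u - 4)*(u - 1)*(u + 4)*(u + 4)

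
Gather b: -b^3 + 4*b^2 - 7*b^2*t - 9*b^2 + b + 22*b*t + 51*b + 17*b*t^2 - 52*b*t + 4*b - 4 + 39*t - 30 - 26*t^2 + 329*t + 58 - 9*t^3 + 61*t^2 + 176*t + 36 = -b^3 + b^2*(-7*t - 5) + b*(17*t^2 - 30*t + 56) - 9*t^3 + 35*t^2 + 544*t + 60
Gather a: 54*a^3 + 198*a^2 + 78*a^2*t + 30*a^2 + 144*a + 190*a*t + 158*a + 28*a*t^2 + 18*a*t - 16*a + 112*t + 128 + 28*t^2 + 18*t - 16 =54*a^3 + a^2*(78*t + 228) + a*(28*t^2 + 208*t + 286) + 28*t^2 + 130*t + 112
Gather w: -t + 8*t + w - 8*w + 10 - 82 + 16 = 7*t - 7*w - 56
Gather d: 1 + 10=11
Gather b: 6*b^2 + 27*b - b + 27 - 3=6*b^2 + 26*b + 24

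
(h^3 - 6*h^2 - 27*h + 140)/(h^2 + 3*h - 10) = (h^2 - 11*h + 28)/(h - 2)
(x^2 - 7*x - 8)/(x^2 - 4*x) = (x^2 - 7*x - 8)/(x*(x - 4))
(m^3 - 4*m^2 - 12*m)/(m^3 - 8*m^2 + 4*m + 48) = m/(m - 4)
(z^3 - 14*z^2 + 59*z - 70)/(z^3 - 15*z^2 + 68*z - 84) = (z - 5)/(z - 6)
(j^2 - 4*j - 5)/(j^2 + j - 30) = (j + 1)/(j + 6)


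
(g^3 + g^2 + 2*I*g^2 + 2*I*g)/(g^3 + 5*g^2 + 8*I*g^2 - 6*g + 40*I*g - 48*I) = g*(g^2 + g*(1 + 2*I) + 2*I)/(g^3 + g^2*(5 + 8*I) + 2*g*(-3 + 20*I) - 48*I)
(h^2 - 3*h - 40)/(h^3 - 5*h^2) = (h^2 - 3*h - 40)/(h^2*(h - 5))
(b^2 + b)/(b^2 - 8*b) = (b + 1)/(b - 8)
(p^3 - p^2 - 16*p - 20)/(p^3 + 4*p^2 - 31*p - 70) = (p + 2)/(p + 7)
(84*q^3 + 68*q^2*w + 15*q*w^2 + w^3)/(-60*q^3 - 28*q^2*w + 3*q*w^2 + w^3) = (-7*q - w)/(5*q - w)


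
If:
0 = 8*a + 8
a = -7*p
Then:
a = -1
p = 1/7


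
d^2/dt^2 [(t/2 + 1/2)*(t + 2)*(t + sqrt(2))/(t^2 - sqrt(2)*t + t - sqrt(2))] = 4*(1 + sqrt(2))/(t^3 - 3*sqrt(2)*t^2 + 6*t - 2*sqrt(2))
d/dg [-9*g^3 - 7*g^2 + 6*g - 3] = -27*g^2 - 14*g + 6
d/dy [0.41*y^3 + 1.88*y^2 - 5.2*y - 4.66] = 1.23*y^2 + 3.76*y - 5.2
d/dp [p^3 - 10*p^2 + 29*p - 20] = 3*p^2 - 20*p + 29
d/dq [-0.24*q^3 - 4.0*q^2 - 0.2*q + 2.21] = -0.72*q^2 - 8.0*q - 0.2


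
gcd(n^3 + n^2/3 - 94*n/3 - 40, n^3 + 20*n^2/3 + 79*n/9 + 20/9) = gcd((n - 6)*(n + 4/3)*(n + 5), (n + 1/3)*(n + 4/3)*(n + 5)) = n^2 + 19*n/3 + 20/3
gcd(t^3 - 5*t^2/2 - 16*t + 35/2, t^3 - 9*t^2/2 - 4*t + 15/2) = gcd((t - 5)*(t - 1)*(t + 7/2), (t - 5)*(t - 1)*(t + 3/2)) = t^2 - 6*t + 5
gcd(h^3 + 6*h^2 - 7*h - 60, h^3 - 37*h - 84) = h + 4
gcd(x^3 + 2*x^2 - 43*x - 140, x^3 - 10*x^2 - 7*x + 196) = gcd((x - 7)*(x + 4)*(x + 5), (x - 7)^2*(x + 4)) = x^2 - 3*x - 28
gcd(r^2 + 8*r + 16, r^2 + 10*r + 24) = r + 4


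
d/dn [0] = 0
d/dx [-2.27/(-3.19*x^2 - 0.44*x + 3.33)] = (-14.4826*x - 0.9988)/(3.19*x^2 + 0.44*x - 3.33)^2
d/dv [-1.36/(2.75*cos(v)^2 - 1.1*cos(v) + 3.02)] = (1.496 - 7.48*cos(v))*sin(v)/(2.75*cos(v)^2 - 1.1*cos(v) + 3.02)^2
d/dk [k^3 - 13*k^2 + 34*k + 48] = 3*k^2 - 26*k + 34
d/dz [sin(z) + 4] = cos(z)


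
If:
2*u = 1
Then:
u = 1/2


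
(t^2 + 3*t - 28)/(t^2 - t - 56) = (t - 4)/(t - 8)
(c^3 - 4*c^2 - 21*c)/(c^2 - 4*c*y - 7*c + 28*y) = c*(-c - 3)/(-c + 4*y)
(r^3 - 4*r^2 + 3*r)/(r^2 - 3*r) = r - 1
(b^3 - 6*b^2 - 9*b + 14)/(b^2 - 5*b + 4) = (b^2 - 5*b - 14)/(b - 4)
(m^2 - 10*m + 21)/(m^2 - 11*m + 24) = (m - 7)/(m - 8)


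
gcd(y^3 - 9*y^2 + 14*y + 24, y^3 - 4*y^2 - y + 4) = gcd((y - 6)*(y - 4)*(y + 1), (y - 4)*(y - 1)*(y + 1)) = y^2 - 3*y - 4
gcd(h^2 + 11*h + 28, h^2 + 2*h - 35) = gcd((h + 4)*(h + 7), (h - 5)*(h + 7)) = h + 7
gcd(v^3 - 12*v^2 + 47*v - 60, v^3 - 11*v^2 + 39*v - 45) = v^2 - 8*v + 15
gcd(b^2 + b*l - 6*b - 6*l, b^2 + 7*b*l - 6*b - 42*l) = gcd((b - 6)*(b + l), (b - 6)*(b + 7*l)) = b - 6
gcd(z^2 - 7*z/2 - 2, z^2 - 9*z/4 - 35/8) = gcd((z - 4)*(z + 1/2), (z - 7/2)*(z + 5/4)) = 1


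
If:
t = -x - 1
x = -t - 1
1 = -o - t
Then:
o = x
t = -x - 1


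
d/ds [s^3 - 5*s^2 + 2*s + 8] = 3*s^2 - 10*s + 2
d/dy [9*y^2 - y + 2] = 18*y - 1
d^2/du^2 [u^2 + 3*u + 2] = 2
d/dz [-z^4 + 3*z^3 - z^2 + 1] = z*(-4*z^2 + 9*z - 2)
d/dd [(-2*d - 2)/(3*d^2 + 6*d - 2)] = 2*(-3*d^2 - 6*d + 6*(d + 1)^2 + 2)/(3*d^2 + 6*d - 2)^2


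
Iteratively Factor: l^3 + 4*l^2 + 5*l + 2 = (l + 1)*(l^2 + 3*l + 2) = (l + 1)^2*(l + 2)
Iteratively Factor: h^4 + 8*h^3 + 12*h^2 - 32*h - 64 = (h - 2)*(h^3 + 10*h^2 + 32*h + 32) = (h - 2)*(h + 4)*(h^2 + 6*h + 8) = (h - 2)*(h + 2)*(h + 4)*(h + 4)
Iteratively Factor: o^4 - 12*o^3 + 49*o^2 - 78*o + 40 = (o - 2)*(o^3 - 10*o^2 + 29*o - 20) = (o - 2)*(o - 1)*(o^2 - 9*o + 20) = (o - 5)*(o - 2)*(o - 1)*(o - 4)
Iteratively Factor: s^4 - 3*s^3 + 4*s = (s)*(s^3 - 3*s^2 + 4) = s*(s - 2)*(s^2 - s - 2) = s*(s - 2)*(s + 1)*(s - 2)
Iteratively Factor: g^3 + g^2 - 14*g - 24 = (g + 2)*(g^2 - g - 12) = (g - 4)*(g + 2)*(g + 3)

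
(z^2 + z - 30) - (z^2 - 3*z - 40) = 4*z + 10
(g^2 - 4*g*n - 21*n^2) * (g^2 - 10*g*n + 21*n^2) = g^4 - 14*g^3*n + 40*g^2*n^2 + 126*g*n^3 - 441*n^4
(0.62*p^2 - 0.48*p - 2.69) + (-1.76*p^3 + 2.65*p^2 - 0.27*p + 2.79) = -1.76*p^3 + 3.27*p^2 - 0.75*p + 0.1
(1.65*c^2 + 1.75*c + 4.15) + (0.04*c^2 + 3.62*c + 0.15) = 1.69*c^2 + 5.37*c + 4.3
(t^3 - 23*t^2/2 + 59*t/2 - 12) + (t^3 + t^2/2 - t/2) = 2*t^3 - 11*t^2 + 29*t - 12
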